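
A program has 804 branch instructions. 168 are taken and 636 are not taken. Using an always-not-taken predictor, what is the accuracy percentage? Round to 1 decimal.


Predictor: always-not-taken
Correct predictions = 636
Accuracy = 636 / 804 * 100 = 79.1%

79.1


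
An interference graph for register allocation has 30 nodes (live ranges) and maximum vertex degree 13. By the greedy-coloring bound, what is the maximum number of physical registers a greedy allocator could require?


Greedy coloring never needs more than (max_degree + 1) colors: when coloring a vertex, at most max_degree neighbors are already colored.
Upper bound = 13 + 1 = 14

14


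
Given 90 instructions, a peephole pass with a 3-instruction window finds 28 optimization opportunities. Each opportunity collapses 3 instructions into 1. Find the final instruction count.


Each match removes 2 instructions.
Total removed = 28 * 2 = 56
Remaining = 90 - 56 = 34

34


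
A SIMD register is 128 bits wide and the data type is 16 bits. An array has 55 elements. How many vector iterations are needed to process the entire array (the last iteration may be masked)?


Width = 128 / 16 = 8 elements per vector op
Iterations = ceil(55 / 8) = 7

7


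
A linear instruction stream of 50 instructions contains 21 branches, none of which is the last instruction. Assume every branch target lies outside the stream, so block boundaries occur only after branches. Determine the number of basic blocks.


With no in-sequence branch targets, the leaders are the first instruction plus the instruction after each branch.
Number of basic blocks = branches + 1
= 21 + 1 = 22

22


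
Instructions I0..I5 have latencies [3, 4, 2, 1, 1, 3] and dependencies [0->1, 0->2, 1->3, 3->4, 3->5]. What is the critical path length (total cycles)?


Compute longest path through dependency graph: dist(Ik) = max over predecessors of dist + latency(Ik).
dist(I0) = latency 3 = 3
dist(I1) = dist(I0) + 4 = 3 + 4 = 7
dist(I2) = dist(I0) + 2 = 3 + 2 = 5
dist(I3) = dist(I1) + 1 = 7 + 1 = 8
dist(I4) = dist(I3) + 1 = 8 + 1 = 9
dist(I5) = dist(I3) + 3 = 8 + 3 = 11
Critical path = max dist = 11

11


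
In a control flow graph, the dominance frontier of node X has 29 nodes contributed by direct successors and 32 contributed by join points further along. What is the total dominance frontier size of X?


DF(X) = direct successor contributions + join point contributions
= 29 + 32 = 61

61


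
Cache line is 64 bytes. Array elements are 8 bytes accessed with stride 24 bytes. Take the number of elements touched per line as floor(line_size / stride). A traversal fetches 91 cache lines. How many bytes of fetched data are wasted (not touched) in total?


Elements per line = floor(64 / 24) = 2
Bytes used per line = 2 * 8 = 16
Wasted per line = 64 - 16 = 48
Total wasted = 48 * 91 = 4368

4368


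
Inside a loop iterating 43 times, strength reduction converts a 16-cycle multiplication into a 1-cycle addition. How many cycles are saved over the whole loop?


Per-iteration saving = 16 - 1 = 15
Total saved = 43 * 15 = 645

645


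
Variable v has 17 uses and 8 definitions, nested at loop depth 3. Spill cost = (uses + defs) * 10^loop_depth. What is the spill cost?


uses + defs = 17 + 8 = 25
10^3 = 1000
Spill cost = 25 * 1000 = 25000

25000


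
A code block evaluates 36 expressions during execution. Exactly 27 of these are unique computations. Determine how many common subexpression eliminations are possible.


CSE count = total expressions - unique expressions
= 36 - 27 = 9

9


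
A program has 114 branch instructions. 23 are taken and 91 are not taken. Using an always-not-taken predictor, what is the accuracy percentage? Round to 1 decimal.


Predictor: always-not-taken
Correct predictions = 91
Accuracy = 91 / 114 * 100 = 79.8%

79.8


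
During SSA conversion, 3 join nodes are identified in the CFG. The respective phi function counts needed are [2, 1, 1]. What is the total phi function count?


Total phi functions = sum of phi functions at each join node
= 2 + 1 + 1 = 4

4


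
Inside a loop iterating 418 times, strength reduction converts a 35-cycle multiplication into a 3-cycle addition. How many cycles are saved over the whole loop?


Per-iteration saving = 35 - 3 = 32
Total saved = 418 * 32 = 13376

13376


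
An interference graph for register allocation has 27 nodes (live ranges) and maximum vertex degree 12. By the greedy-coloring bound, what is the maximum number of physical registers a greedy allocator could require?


Greedy coloring never needs more than (max_degree + 1) colors: when coloring a vertex, at most max_degree neighbors are already colored.
Upper bound = 12 + 1 = 13

13


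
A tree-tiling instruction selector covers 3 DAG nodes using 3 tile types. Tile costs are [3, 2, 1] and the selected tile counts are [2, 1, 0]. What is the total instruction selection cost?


Total cost = sum(count_i * cost_i)
= 2*3 + 1*2 + 0*1
= 8

8


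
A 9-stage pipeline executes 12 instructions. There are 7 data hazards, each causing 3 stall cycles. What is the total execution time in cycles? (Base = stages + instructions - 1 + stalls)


Base cycles = 9 + 12 - 1 = 20
Total stalls = 7 * 3 = 21
Total = 20 + 21 = 41

41


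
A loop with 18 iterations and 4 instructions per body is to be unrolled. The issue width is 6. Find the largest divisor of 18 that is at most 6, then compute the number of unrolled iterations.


Largest divisor of 18 <= 6 is 6
New iterations = 18 / 6 = 3

3


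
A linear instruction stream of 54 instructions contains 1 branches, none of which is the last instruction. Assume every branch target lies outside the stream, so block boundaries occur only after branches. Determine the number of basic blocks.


With no in-sequence branch targets, the leaders are the first instruction plus the instruction after each branch.
Number of basic blocks = branches + 1
= 1 + 1 = 2

2


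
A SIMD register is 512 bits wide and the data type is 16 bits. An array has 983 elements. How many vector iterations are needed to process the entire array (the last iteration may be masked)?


Width = 512 / 16 = 32 elements per vector op
Iterations = ceil(983 / 32) = 31

31


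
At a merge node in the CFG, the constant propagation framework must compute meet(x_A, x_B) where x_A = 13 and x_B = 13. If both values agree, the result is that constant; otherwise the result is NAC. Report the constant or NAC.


Meet operation: if both paths give the same constant, result is that constant; if they differ, result is NAC (not-a-constant).
Path A: 13, Path B: 13 -> equal
Result: constant -> 13

13


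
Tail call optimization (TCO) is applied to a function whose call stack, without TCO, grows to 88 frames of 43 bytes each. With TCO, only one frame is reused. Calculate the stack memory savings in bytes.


Without TCO: 88 * 43 = 3784 bytes
With TCO: reuse 1 frame = 43 bytes
Savings = 3784 - 43 = 3741

3741


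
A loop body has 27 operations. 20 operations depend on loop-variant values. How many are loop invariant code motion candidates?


Invariant candidates = total - loop-dependent
= 27 - 20 = 7

7


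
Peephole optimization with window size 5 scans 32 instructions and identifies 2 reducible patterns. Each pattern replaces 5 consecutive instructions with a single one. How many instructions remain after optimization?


Each match removes 4 instructions.
Total removed = 2 * 4 = 8
Remaining = 32 - 8 = 24

24


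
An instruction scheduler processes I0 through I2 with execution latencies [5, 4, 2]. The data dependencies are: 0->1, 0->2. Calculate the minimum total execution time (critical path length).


Compute longest path through dependency graph: dist(Ik) = max over predecessors of dist + latency(Ik).
dist(I0) = latency 5 = 5
dist(I1) = dist(I0) + 4 = 5 + 4 = 9
dist(I2) = dist(I0) + 2 = 5 + 2 = 7
Critical path = max dist = 9

9


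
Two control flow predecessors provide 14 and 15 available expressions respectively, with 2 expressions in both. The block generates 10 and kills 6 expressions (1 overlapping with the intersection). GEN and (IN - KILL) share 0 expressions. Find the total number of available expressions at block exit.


IN = intersection of predecessors = 2
IN - KILL = 2 - 1 = 1
|OUT| = |GEN| + |IN - KILL| - |GEN ∩ (IN - KILL)| = 10 + 1 - 0 = 11

11


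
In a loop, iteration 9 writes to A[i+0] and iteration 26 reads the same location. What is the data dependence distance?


Distance = read iteration - write iteration
= 26 - 9 = 17

17


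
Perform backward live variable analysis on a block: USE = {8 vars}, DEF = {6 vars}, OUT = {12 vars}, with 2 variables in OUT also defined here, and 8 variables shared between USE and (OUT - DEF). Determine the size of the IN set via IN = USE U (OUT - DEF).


OUT - DEF: 12 - 2 = 10
|IN| = |USE| + |OUT - DEF| - |USE ∩ (OUT - DEF)| = 8 + 10 - 8 = 10

10


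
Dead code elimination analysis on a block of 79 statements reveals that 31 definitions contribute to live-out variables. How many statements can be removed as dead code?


Dead code = total statements - live definitions
= 79 - 31 = 48

48


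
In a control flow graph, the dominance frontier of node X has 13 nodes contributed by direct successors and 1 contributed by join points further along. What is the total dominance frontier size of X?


DF(X) = direct successor contributions + join point contributions
= 13 + 1 = 14

14


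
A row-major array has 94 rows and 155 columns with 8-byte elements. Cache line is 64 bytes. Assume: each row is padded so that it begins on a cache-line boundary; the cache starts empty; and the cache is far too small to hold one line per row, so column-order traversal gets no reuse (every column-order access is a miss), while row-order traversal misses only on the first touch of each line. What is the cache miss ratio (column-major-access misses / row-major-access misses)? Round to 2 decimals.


Each row occupies 155 * 8 = 1240 bytes and starts on a line boundary, so it spans ceil(1240 / 64) = 20 cache lines.
Row-major traversal misses (one per line touched): 94 * ceil(155 * 8 / 64) = 1880
Column-major traversal misses (no reuse, every access misses): 94 * 155 = 14570
Ratio = 14570 / 1880 = 7.75

7.75


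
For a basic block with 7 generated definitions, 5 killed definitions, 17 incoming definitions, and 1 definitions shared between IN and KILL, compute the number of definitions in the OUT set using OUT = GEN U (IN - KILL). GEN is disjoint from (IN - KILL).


IN - KILL: 17 - 1 = 16 surviving definitions
OUT = GEN + surviving = 7 + 16 = 23

23


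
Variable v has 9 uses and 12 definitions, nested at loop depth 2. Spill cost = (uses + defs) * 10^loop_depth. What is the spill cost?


uses + defs = 9 + 12 = 21
10^2 = 100
Spill cost = 21 * 100 = 2100

2100


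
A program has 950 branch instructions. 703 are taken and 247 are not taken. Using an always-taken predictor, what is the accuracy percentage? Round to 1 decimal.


Predictor: always-taken
Correct predictions = 703
Accuracy = 703 / 950 * 100 = 74.0%

74.0


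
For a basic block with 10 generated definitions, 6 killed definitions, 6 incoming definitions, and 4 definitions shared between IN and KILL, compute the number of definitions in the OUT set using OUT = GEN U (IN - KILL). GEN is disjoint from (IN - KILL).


IN - KILL: 6 - 4 = 2 surviving definitions
OUT = GEN + surviving = 10 + 2 = 12

12


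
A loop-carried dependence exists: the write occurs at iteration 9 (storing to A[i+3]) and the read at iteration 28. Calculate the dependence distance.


Distance = read iteration - write iteration
= 28 - 9 = 19

19


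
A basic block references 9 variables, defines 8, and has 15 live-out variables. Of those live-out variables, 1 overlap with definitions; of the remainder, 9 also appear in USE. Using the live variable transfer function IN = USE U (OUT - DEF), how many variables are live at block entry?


OUT - DEF: 15 - 1 = 14
|IN| = |USE| + |OUT - DEF| - |USE ∩ (OUT - DEF)| = 9 + 14 - 9 = 14

14


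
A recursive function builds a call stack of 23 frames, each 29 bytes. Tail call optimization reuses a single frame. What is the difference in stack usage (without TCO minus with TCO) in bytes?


Without TCO: 23 * 29 = 667 bytes
With TCO: reuse 1 frame = 29 bytes
Savings = 667 - 29 = 638

638


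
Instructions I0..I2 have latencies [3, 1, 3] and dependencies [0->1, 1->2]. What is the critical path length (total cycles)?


Compute longest path through dependency graph: dist(Ik) = max over predecessors of dist + latency(Ik).
dist(I0) = latency 3 = 3
dist(I1) = dist(I0) + 1 = 3 + 1 = 4
dist(I2) = dist(I1) + 3 = 4 + 3 = 7
Critical path = max dist = 7

7


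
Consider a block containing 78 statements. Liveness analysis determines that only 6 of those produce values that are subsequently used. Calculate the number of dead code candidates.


Dead code = total statements - live definitions
= 78 - 6 = 72

72


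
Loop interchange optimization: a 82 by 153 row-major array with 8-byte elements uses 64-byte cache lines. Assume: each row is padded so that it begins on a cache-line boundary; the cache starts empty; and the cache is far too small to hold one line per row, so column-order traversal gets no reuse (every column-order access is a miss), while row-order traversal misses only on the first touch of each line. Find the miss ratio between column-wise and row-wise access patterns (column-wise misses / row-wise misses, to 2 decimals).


Each row occupies 153 * 8 = 1224 bytes and starts on a line boundary, so it spans ceil(1224 / 64) = 20 cache lines.
Row-major traversal misses (one per line touched): 82 * ceil(153 * 8 / 64) = 1640
Column-major traversal misses (no reuse, every access misses): 82 * 153 = 12546
Ratio = 12546 / 1640 = 7.65

7.65


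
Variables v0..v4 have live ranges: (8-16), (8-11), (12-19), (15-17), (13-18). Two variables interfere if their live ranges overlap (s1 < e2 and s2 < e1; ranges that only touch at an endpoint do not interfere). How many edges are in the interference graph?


Check all pairs for overlapping intervals.
Two intervals (s1,e1) and (s2,e2) overlap if s1 < e2 and s2 < e1.
v0 (8-16) vs v1..v4: overlaps v1, v2, v3, v4 -> 4
v1 (8-11) vs v2..v4: overlaps none -> 0
v2 (12-19) vs v3..v4: overlaps v3, v4 -> 2
v3 (15-17) vs v4: overlaps v4 -> 1
Total overlapping pairs = 4 + 0 + 2 + 1 = 7

7


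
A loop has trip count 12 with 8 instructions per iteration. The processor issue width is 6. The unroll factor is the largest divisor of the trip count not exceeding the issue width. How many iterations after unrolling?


Largest divisor of 12 <= 6 is 6
New iterations = 12 / 6 = 2

2


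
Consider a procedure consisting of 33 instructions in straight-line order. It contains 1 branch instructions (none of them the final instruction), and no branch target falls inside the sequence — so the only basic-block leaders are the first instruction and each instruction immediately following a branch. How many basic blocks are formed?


With no in-sequence branch targets, the leaders are the first instruction plus the instruction after each branch.
Number of basic blocks = branches + 1
= 1 + 1 = 2

2


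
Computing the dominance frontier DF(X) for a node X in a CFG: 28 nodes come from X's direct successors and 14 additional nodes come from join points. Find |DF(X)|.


DF(X) = direct successor contributions + join point contributions
= 28 + 14 = 42

42


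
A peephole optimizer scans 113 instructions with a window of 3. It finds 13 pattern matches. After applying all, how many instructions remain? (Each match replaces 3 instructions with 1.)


Each match removes 2 instructions.
Total removed = 13 * 2 = 26
Remaining = 113 - 26 = 87

87


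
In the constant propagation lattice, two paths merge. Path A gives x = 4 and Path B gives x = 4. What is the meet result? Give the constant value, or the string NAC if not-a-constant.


Meet operation: if both paths give the same constant, result is that constant; if they differ, result is NAC (not-a-constant).
Path A: 4, Path B: 4 -> equal
Result: constant -> 4

4


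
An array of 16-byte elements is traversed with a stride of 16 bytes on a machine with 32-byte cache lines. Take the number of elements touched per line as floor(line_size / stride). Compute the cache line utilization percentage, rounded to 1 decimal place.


Elements per cache line = floor(32 / 16) = 2
Bytes used = 2 * 16 = 32
Utilization = 32 / 32 * 100 = 100.0%

100.0


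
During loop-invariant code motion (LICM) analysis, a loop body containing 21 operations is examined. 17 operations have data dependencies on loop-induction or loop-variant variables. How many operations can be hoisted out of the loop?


Invariant candidates = total - loop-dependent
= 21 - 17 = 4

4


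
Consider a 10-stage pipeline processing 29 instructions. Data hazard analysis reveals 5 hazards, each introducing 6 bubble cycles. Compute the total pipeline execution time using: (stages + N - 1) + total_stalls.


Base cycles = 10 + 29 - 1 = 38
Total stalls = 5 * 6 = 30
Total = 38 + 30 = 68

68


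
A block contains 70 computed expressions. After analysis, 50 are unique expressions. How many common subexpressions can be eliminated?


CSE count = total expressions - unique expressions
= 70 - 50 = 20

20


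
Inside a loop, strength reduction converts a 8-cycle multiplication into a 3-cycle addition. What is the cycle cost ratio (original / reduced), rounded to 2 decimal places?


Ratio = mult_cost / add_cost = 8 / 3 = 2.67

2.67


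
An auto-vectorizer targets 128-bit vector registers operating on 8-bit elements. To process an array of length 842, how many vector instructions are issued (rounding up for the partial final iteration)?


Width = 128 / 8 = 16 elements per vector op
Iterations = ceil(842 / 16) = 53

53


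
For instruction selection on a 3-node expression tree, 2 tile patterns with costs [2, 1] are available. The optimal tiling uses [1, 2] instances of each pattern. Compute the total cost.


Total cost = sum(count_i * cost_i)
= 1*2 + 2*1
= 4

4


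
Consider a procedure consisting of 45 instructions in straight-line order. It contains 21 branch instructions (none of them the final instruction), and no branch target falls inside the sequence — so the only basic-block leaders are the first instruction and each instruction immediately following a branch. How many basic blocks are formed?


With no in-sequence branch targets, the leaders are the first instruction plus the instruction after each branch.
Number of basic blocks = branches + 1
= 21 + 1 = 22

22


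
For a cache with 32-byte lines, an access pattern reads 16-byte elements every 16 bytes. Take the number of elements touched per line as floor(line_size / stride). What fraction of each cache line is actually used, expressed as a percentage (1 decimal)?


Elements per cache line = floor(32 / 16) = 2
Bytes used = 2 * 16 = 32
Utilization = 32 / 32 * 100 = 100.0%

100.0


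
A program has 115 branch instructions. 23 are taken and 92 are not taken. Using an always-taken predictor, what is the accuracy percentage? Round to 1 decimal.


Predictor: always-taken
Correct predictions = 23
Accuracy = 23 / 115 * 100 = 20.0%

20.0


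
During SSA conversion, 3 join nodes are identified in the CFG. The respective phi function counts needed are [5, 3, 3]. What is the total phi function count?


Total phi functions = sum of phi functions at each join node
= 5 + 3 + 3 = 11

11


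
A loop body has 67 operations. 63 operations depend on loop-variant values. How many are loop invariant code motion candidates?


Invariant candidates = total - loop-dependent
= 67 - 63 = 4

4


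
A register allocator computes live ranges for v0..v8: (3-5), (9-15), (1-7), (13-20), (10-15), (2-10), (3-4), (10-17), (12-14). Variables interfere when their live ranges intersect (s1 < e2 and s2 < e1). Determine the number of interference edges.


Check all pairs for overlapping intervals.
Two intervals (s1,e1) and (s2,e2) overlap if s1 < e2 and s2 < e1.
v0 (3-5) vs v1..v8: overlaps v2, v5, v6 -> 3
v1 (9-15) vs v2..v8: overlaps v3, v4, v5, v7, v8 -> 5
v2 (1-7) vs v3..v8: overlaps v5, v6 -> 2
v3 (13-20) vs v4..v8: overlaps v4, v7, v8 -> 3
v4 (10-15) vs v5..v8: overlaps v7, v8 -> 2
v5 (2-10) vs v6..v8: overlaps v6 -> 1
v6 (3-4) vs v7..v8: overlaps none -> 0
v7 (10-17) vs v8: overlaps v8 -> 1
Total overlapping pairs = 3 + 5 + 2 + 3 + 2 + 1 + 0 + 1 = 17

17


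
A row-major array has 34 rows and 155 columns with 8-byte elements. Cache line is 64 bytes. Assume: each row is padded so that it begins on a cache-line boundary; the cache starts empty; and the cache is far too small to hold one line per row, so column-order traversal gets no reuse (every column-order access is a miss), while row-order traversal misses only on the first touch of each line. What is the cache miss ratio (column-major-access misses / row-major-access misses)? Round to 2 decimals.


Each row occupies 155 * 8 = 1240 bytes and starts on a line boundary, so it spans ceil(1240 / 64) = 20 cache lines.
Row-major traversal misses (one per line touched): 34 * ceil(155 * 8 / 64) = 680
Column-major traversal misses (no reuse, every access misses): 34 * 155 = 5270
Ratio = 5270 / 680 = 7.75

7.75


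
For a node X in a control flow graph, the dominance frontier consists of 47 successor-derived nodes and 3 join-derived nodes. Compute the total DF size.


DF(X) = direct successor contributions + join point contributions
= 47 + 3 = 50

50


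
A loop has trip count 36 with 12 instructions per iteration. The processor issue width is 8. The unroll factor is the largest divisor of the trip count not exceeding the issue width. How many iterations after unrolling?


Largest divisor of 36 <= 8 is 6
New iterations = 36 / 6 = 6

6


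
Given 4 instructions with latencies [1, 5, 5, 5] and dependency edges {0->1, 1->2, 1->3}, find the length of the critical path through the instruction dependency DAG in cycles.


Compute longest path through dependency graph: dist(Ik) = max over predecessors of dist + latency(Ik).
dist(I0) = latency 1 = 1
dist(I1) = dist(I0) + 5 = 1 + 5 = 6
dist(I2) = dist(I1) + 5 = 6 + 5 = 11
dist(I3) = dist(I1) + 5 = 6 + 5 = 11
Critical path = max dist = 11

11


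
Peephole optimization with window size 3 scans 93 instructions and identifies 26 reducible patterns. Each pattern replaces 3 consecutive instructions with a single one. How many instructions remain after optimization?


Each match removes 2 instructions.
Total removed = 26 * 2 = 52
Remaining = 93 - 52 = 41

41


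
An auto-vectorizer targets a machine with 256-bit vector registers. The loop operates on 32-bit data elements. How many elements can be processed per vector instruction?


Width = SIMD bits / data type bits
= 256 / 32 = 8

8


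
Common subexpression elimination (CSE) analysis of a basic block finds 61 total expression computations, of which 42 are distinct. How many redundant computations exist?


CSE count = total expressions - unique expressions
= 61 - 42 = 19

19


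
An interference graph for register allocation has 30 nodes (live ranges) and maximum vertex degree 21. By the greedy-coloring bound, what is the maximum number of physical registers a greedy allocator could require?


Greedy coloring never needs more than (max_degree + 1) colors: when coloring a vertex, at most max_degree neighbors are already colored.
Upper bound = 21 + 1 = 22

22


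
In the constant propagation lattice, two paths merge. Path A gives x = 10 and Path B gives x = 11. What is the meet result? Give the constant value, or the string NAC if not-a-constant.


Meet operation: if both paths give the same constant, result is that constant; if they differ, result is NAC (not-a-constant).
Path A: 10, Path B: 11 -> differ
Result: not-a-constant -> NAC

NAC


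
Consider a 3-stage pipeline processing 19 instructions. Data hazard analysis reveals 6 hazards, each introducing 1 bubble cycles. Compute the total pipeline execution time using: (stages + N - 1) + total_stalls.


Base cycles = 3 + 19 - 1 = 21
Total stalls = 6 * 1 = 6
Total = 21 + 6 = 27

27


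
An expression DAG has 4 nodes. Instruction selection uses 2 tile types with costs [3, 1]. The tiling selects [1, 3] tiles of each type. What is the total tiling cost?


Total cost = sum(count_i * cost_i)
= 1*3 + 3*1
= 6

6


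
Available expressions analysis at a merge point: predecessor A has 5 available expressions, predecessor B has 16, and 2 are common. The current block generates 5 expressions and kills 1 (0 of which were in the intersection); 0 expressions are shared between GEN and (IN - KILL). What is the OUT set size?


IN = intersection of predecessors = 2
IN - KILL = 2 - 0 = 2
|OUT| = |GEN| + |IN - KILL| - |GEN ∩ (IN - KILL)| = 5 + 2 - 0 = 7

7


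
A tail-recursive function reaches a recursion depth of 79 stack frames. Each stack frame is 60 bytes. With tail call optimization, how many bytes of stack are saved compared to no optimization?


Without TCO: 79 * 60 = 4740 bytes
With TCO: reuse 1 frame = 60 bytes
Savings = 4740 - 60 = 4680

4680


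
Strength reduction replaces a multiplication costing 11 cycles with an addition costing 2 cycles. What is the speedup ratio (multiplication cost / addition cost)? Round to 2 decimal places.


Ratio = mult_cost / add_cost = 11 / 2 = 5.5

5.5


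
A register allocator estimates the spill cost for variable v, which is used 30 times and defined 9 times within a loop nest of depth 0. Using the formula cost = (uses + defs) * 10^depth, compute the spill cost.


uses + defs = 30 + 9 = 39
10^0 = 1
Spill cost = 39 * 1 = 39

39


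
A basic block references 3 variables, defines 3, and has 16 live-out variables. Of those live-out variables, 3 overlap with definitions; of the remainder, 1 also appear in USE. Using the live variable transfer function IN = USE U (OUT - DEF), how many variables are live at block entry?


OUT - DEF: 16 - 3 = 13
|IN| = |USE| + |OUT - DEF| - |USE ∩ (OUT - DEF)| = 3 + 13 - 1 = 15

15


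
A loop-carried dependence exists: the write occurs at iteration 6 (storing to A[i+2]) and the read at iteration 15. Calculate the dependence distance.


Distance = read iteration - write iteration
= 15 - 6 = 9

9


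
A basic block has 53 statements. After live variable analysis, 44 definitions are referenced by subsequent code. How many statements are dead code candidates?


Dead code = total statements - live definitions
= 53 - 44 = 9

9


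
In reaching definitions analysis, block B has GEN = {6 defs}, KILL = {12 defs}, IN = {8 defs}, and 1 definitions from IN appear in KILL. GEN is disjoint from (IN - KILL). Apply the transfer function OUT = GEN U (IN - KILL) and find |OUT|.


IN - KILL: 8 - 1 = 7 surviving definitions
OUT = GEN + surviving = 6 + 7 = 13

13


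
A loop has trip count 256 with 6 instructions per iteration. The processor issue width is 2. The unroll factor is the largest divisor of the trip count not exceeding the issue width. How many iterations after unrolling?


Largest divisor of 256 <= 2 is 2
New iterations = 256 / 2 = 128

128


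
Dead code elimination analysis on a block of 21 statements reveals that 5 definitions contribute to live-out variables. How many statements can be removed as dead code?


Dead code = total statements - live definitions
= 21 - 5 = 16

16


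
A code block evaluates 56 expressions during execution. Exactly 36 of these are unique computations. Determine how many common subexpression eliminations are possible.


CSE count = total expressions - unique expressions
= 56 - 36 = 20

20


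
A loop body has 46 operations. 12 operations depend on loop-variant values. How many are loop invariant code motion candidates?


Invariant candidates = total - loop-dependent
= 46 - 12 = 34

34


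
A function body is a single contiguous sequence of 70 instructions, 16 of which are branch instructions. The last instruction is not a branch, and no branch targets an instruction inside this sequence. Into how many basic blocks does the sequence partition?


With no in-sequence branch targets, the leaders are the first instruction plus the instruction after each branch.
Number of basic blocks = branches + 1
= 16 + 1 = 17

17


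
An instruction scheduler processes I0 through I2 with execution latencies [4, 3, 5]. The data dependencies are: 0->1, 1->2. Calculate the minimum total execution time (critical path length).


Compute longest path through dependency graph: dist(Ik) = max over predecessors of dist + latency(Ik).
dist(I0) = latency 4 = 4
dist(I1) = dist(I0) + 3 = 4 + 3 = 7
dist(I2) = dist(I1) + 5 = 7 + 5 = 12
Critical path = max dist = 12

12


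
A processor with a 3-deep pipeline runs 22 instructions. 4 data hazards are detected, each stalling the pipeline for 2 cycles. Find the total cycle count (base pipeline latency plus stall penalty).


Base cycles = 3 + 22 - 1 = 24
Total stalls = 4 * 2 = 8
Total = 24 + 8 = 32

32


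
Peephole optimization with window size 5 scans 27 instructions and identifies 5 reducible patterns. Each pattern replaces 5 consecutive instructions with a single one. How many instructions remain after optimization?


Each match removes 4 instructions.
Total removed = 5 * 4 = 20
Remaining = 27 - 20 = 7

7


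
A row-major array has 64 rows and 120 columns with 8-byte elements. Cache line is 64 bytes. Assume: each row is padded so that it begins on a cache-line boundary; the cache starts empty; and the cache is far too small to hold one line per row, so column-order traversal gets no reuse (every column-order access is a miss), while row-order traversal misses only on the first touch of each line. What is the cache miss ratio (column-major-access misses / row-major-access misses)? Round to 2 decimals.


Each row occupies 120 * 8 = 960 bytes and starts on a line boundary, so it spans ceil(960 / 64) = 15 cache lines.
Row-major traversal misses (one per line touched): 64 * ceil(120 * 8 / 64) = 960
Column-major traversal misses (no reuse, every access misses): 64 * 120 = 7680
Ratio = 7680 / 960 = 8.0

8.0


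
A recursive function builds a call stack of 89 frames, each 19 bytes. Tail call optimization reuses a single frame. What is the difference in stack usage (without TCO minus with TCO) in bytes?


Without TCO: 89 * 19 = 1691 bytes
With TCO: reuse 1 frame = 19 bytes
Savings = 1691 - 19 = 1672

1672


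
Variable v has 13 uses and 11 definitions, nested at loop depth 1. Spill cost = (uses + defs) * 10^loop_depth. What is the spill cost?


uses + defs = 13 + 11 = 24
10^1 = 10
Spill cost = 24 * 10 = 240

240


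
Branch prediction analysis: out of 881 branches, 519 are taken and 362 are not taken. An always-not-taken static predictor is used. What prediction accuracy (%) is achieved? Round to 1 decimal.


Predictor: always-not-taken
Correct predictions = 362
Accuracy = 362 / 881 * 100 = 41.1%

41.1


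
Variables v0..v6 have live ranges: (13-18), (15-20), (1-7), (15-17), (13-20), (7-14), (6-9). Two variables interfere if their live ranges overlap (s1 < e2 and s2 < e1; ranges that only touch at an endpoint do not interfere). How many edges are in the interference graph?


Check all pairs for overlapping intervals.
Two intervals (s1,e1) and (s2,e2) overlap if s1 < e2 and s2 < e1.
v0 (13-18) vs v1..v6: overlaps v1, v3, v4, v5 -> 4
v1 (15-20) vs v2..v6: overlaps v3, v4 -> 2
v2 (1-7) vs v3..v6: overlaps v6 -> 1
v3 (15-17) vs v4..v6: overlaps v4 -> 1
v4 (13-20) vs v5..v6: overlaps v5 -> 1
v5 (7-14) vs v6: overlaps v6 -> 1
Total overlapping pairs = 4 + 2 + 1 + 1 + 1 + 1 = 10

10


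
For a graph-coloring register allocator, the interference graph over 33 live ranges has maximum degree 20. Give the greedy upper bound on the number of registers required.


Greedy coloring never needs more than (max_degree + 1) colors: when coloring a vertex, at most max_degree neighbors are already colored.
Upper bound = 20 + 1 = 21

21


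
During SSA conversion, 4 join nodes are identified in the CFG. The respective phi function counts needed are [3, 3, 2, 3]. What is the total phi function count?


Total phi functions = sum of phi functions at each join node
= 3 + 3 + 2 + 3 = 11

11


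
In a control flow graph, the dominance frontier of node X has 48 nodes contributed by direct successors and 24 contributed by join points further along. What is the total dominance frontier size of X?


DF(X) = direct successor contributions + join point contributions
= 48 + 24 = 72

72


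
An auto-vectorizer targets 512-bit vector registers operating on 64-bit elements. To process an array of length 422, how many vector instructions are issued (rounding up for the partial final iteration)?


Width = 512 / 64 = 8 elements per vector op
Iterations = ceil(422 / 8) = 53

53


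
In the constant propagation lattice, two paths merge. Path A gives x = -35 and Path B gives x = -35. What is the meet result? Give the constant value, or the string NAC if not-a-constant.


Meet operation: if both paths give the same constant, result is that constant; if they differ, result is NAC (not-a-constant).
Path A: -35, Path B: -35 -> equal
Result: constant -> -35

-35


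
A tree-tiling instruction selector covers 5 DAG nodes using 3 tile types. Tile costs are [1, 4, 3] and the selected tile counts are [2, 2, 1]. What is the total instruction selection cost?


Total cost = sum(count_i * cost_i)
= 2*1 + 2*4 + 1*3
= 13

13


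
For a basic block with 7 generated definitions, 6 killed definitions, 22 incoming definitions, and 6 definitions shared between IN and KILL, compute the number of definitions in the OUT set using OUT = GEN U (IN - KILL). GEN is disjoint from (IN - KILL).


IN - KILL: 22 - 6 = 16 surviving definitions
OUT = GEN + surviving = 7 + 16 = 23

23


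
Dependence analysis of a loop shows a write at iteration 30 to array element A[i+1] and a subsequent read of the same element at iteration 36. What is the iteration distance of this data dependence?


Distance = read iteration - write iteration
= 36 - 30 = 6

6


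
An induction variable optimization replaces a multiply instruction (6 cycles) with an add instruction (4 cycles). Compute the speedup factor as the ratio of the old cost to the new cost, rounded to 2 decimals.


Ratio = mult_cost / add_cost = 6 / 4 = 1.5

1.5


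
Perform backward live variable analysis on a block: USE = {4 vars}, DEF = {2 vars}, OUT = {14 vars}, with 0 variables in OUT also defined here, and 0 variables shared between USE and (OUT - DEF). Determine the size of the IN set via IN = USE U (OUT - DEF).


OUT - DEF: 14 - 0 = 14
|IN| = |USE| + |OUT - DEF| - |USE ∩ (OUT - DEF)| = 4 + 14 - 0 = 18

18


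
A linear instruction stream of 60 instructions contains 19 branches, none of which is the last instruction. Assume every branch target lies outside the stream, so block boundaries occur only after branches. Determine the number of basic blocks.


With no in-sequence branch targets, the leaders are the first instruction plus the instruction after each branch.
Number of basic blocks = branches + 1
= 19 + 1 = 20

20


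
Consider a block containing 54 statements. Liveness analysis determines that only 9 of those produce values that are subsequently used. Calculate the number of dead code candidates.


Dead code = total statements - live definitions
= 54 - 9 = 45

45


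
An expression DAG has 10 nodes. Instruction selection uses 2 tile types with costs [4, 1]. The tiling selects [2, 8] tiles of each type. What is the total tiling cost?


Total cost = sum(count_i * cost_i)
= 2*4 + 8*1
= 16

16


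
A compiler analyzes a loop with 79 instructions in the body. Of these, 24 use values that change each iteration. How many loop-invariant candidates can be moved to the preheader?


Invariant candidates = total - loop-dependent
= 79 - 24 = 55

55


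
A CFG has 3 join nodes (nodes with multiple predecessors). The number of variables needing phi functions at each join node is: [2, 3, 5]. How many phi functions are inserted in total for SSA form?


Total phi functions = sum of phi functions at each join node
= 2 + 3 + 5 = 10

10


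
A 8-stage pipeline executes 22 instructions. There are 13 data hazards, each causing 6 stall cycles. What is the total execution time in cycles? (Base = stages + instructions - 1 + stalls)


Base cycles = 8 + 22 - 1 = 29
Total stalls = 13 * 6 = 78
Total = 29 + 78 = 107

107


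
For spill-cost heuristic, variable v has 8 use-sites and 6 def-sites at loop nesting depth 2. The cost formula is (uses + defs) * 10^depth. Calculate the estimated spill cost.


uses + defs = 8 + 6 = 14
10^2 = 100
Spill cost = 14 * 100 = 1400

1400


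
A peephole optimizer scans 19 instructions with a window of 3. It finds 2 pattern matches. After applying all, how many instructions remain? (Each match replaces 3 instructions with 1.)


Each match removes 2 instructions.
Total removed = 2 * 2 = 4
Remaining = 19 - 4 = 15

15


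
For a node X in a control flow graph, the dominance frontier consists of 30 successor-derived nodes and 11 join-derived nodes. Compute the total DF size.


DF(X) = direct successor contributions + join point contributions
= 30 + 11 = 41

41


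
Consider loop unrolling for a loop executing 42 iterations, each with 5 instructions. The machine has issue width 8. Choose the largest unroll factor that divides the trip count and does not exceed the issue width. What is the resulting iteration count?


Largest divisor of 42 <= 8 is 7
New iterations = 42 / 7 = 6

6


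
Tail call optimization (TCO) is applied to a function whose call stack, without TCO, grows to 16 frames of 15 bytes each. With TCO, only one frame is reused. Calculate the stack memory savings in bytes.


Without TCO: 16 * 15 = 240 bytes
With TCO: reuse 1 frame = 15 bytes
Savings = 240 - 15 = 225

225


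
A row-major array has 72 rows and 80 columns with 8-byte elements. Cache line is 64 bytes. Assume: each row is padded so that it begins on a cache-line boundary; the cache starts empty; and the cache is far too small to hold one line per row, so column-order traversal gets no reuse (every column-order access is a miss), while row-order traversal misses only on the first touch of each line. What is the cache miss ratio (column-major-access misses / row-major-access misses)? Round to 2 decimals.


Each row occupies 80 * 8 = 640 bytes and starts on a line boundary, so it spans ceil(640 / 64) = 10 cache lines.
Row-major traversal misses (one per line touched): 72 * ceil(80 * 8 / 64) = 720
Column-major traversal misses (no reuse, every access misses): 72 * 80 = 5760
Ratio = 5760 / 720 = 8.0

8.0


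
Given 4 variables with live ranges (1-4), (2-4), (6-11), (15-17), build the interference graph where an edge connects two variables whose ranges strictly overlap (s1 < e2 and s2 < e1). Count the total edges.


Check all pairs for overlapping intervals.
Two intervals (s1,e1) and (s2,e2) overlap if s1 < e2 and s2 < e1.
v0 (1-4) vs v1..v3: overlaps v1 -> 1
v1 (2-4) vs v2..v3: overlaps none -> 0
v2 (6-11) vs v3: overlaps none -> 0
Total overlapping pairs = 1 + 0 + 0 = 1

1


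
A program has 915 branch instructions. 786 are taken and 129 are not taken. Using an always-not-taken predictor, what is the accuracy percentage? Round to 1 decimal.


Predictor: always-not-taken
Correct predictions = 129
Accuracy = 129 / 915 * 100 = 14.1%

14.1


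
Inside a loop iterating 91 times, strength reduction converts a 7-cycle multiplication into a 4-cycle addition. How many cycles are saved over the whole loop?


Per-iteration saving = 7 - 4 = 3
Total saved = 91 * 3 = 273

273
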